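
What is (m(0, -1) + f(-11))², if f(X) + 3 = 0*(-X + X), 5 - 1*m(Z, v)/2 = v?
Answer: 81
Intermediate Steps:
m(Z, v) = 10 - 2*v
f(X) = -3 (f(X) = -3 + 0*(-X + X) = -3 + 0*0 = -3 + 0 = -3)
(m(0, -1) + f(-11))² = ((10 - 2*(-1)) - 3)² = ((10 + 2) - 3)² = (12 - 3)² = 9² = 81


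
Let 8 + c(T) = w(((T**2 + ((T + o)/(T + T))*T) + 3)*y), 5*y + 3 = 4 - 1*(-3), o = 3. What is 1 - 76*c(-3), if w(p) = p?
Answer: -603/5 ≈ -120.60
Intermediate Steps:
y = 4/5 (y = -3/5 + (4 - 1*(-3))/5 = -3/5 + (4 + 3)/5 = -3/5 + (1/5)*7 = -3/5 + 7/5 = 4/5 ≈ 0.80000)
c(T) = -22/5 + 2*T/5 + 4*T**2/5 (c(T) = -8 + ((T**2 + ((T + 3)/(T + T))*T) + 3)*(4/5) = -8 + ((T**2 + ((3 + T)/((2*T)))*T) + 3)*(4/5) = -8 + ((T**2 + ((3 + T)*(1/(2*T)))*T) + 3)*(4/5) = -8 + ((T**2 + ((3 + T)/(2*T))*T) + 3)*(4/5) = -8 + ((T**2 + (3/2 + T/2)) + 3)*(4/5) = -8 + ((3/2 + T**2 + T/2) + 3)*(4/5) = -8 + (9/2 + T**2 + T/2)*(4/5) = -8 + (18/5 + 2*T/5 + 4*T**2/5) = -22/5 + 2*T/5 + 4*T**2/5)
1 - 76*c(-3) = 1 - 76*(-22/5 + (2/5)*(-3) + (4/5)*(-3)**2) = 1 - 76*(-22/5 - 6/5 + (4/5)*9) = 1 - 76*(-22/5 - 6/5 + 36/5) = 1 - 76*8/5 = 1 - 608/5 = -603/5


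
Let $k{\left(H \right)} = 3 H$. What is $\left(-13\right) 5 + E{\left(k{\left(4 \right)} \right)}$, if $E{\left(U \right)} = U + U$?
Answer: $-41$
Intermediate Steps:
$E{\left(U \right)} = 2 U$
$\left(-13\right) 5 + E{\left(k{\left(4 \right)} \right)} = \left(-13\right) 5 + 2 \cdot 3 \cdot 4 = -65 + 2 \cdot 12 = -65 + 24 = -41$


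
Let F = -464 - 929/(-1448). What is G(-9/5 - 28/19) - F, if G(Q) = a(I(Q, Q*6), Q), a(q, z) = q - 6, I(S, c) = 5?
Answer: 669495/1448 ≈ 462.36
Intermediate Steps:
a(q, z) = -6 + q
G(Q) = -1 (G(Q) = -6 + 5 = -1)
F = -670943/1448 (F = -464 - 929*(-1)/1448 = -464 - 1*(-929/1448) = -464 + 929/1448 = -670943/1448 ≈ -463.36)
G(-9/5 - 28/19) - F = -1 - 1*(-670943/1448) = -1 + 670943/1448 = 669495/1448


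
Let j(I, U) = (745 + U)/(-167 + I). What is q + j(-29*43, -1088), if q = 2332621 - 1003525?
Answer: 268477441/202 ≈ 1.3291e+6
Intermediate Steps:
q = 1329096
j(I, U) = (745 + U)/(-167 + I)
q + j(-29*43, -1088) = 1329096 + (745 - 1088)/(-167 - 29*43) = 1329096 - 343/(-167 - 1247) = 1329096 - 343/(-1414) = 1329096 - 1/1414*(-343) = 1329096 + 49/202 = 268477441/202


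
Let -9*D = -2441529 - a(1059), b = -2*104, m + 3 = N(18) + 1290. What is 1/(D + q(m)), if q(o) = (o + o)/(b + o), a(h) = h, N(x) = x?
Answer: 3291/893180842 ≈ 3.6846e-6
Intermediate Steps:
m = 1305 (m = -3 + (18 + 1290) = -3 + 1308 = 1305)
b = -208
q(o) = 2*o/(-208 + o) (q(o) = (o + o)/(-208 + o) = (2*o)/(-208 + o) = 2*o/(-208 + o))
D = 814196/3 (D = -(-2441529 - 1*1059)/9 = -(-2441529 - 1059)/9 = -⅑*(-2442588) = 814196/3 ≈ 2.7140e+5)
1/(D + q(m)) = 1/(814196/3 + 2*1305/(-208 + 1305)) = 1/(814196/3 + 2*1305/1097) = 1/(814196/3 + 2*1305*(1/1097)) = 1/(814196/3 + 2610/1097) = 1/(893180842/3291) = 3291/893180842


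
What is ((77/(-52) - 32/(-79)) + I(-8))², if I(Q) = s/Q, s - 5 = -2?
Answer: 142062561/67502656 ≈ 2.1045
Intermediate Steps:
s = 3 (s = 5 - 2 = 3)
I(Q) = 3/Q
((77/(-52) - 32/(-79)) + I(-8))² = ((77/(-52) - 32/(-79)) + 3/(-8))² = ((77*(-1/52) - 32*(-1/79)) + 3*(-⅛))² = ((-77/52 + 32/79) - 3/8)² = (-4419/4108 - 3/8)² = (-11919/8216)² = 142062561/67502656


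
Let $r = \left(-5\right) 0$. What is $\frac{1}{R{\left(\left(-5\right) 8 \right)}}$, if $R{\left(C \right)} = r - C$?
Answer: $\frac{1}{40} \approx 0.025$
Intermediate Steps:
$r = 0$
$R{\left(C \right)} = - C$ ($R{\left(C \right)} = 0 - C = - C$)
$\frac{1}{R{\left(\left(-5\right) 8 \right)}} = \frac{1}{\left(-1\right) \left(\left(-5\right) 8\right)} = \frac{1}{\left(-1\right) \left(-40\right)} = \frac{1}{40}$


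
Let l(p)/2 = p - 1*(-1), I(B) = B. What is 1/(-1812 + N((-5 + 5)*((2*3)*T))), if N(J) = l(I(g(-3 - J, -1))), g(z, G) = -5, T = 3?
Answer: -1/1820 ≈ -0.00054945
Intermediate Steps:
l(p) = 2 + 2*p (l(p) = 2*(p - 1*(-1)) = 2*(p + 1) = 2*(1 + p) = 2 + 2*p)
N(J) = -8 (N(J) = 2 + 2*(-5) = 2 - 10 = -8)
1/(-1812 + N((-5 + 5)*((2*3)*T))) = 1/(-1812 - 8) = 1/(-1820) = -1/1820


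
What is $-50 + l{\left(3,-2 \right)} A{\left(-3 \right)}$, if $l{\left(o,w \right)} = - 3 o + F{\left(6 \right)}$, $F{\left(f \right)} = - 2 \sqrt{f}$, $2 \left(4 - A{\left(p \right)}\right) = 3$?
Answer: $- \frac{145}{2} - 5 \sqrt{6} \approx -84.747$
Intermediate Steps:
$A{\left(p \right)} = \frac{5}{2}$ ($A{\left(p \right)} = 4 - \frac{3}{2} = \frac{5}{2}$)
$l{\left(o,w \right)} = - 3 o - 2 \sqrt{6}$
$-50 + l{\left(3,-2 \right)} A{\left(-3 \right)} = -50 + \left(\left(-3\right) 3 - 2 \sqrt{6}\right) \frac{5}{2} = -50 + \left(-9 - 2 \sqrt{6}\right) \frac{5}{2} = -50 - \left(\frac{45}{2} + 5 \sqrt{6}\right) = - \frac{145}{2} - 5 \sqrt{6}$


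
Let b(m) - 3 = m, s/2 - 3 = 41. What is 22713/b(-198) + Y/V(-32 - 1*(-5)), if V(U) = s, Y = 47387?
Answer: 2413907/5720 ≈ 422.01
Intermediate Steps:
s = 88 (s = 6 + 2*41 = 6 + 82 = 88)
V(U) = 88
b(m) = 3 + m
22713/b(-198) + Y/V(-32 - 1*(-5)) = 22713/(3 - 198) + 47387/88 = 22713/(-195) + 47387*(1/88) = 22713*(-1/195) + 47387/88 = -7571/65 + 47387/88 = 2413907/5720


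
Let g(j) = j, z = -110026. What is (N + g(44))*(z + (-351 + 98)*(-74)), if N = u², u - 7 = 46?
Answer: -260490312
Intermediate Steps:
u = 53 (u = 7 + 46 = 53)
N = 2809 (N = 53² = 2809)
(N + g(44))*(z + (-351 + 98)*(-74)) = (2809 + 44)*(-110026 + (-351 + 98)*(-74)) = 2853*(-110026 - 253*(-74)) = 2853*(-110026 + 18722) = 2853*(-91304) = -260490312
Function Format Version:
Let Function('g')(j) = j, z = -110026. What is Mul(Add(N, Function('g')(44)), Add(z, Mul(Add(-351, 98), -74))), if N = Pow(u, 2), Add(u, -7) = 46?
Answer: -260490312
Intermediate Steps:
u = 53 (u = Add(7, 46) = 53)
N = 2809 (N = Pow(53, 2) = 2809)
Mul(Add(N, Function('g')(44)), Add(z, Mul(Add(-351, 98), -74))) = Mul(Add(2809, 44), Add(-110026, Mul(Add(-351, 98), -74))) = Mul(2853, Add(-110026, Mul(-253, -74))) = Mul(2853, Add(-110026, 18722)) = Mul(2853, -91304) = -260490312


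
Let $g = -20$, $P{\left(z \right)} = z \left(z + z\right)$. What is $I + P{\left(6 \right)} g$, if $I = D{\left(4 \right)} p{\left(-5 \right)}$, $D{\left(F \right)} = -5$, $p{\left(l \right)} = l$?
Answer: $-1415$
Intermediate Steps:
$P{\left(z \right)} = 2 z^{2}$ ($P{\left(z \right)} = z 2 z = 2 z^{2}$)
$I = 25$ ($I = \left(-5\right) \left(-5\right) = 25$)
$I + P{\left(6 \right)} g = 25 + 2 \cdot 6^{2} \left(-20\right) = 25 + 2 \cdot 36 \left(-20\right) = 25 + 72 \left(-20\right) = 25 - 1440 = -1415$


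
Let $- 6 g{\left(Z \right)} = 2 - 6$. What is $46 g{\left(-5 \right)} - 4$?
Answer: $\frac{80}{3} \approx 26.667$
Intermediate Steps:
$g{\left(Z \right)} = \frac{2}{3}$ ($g{\left(Z \right)} = - \frac{2 - 6}{6} = \left(- \frac{1}{6}\right) \left(-4\right) = \frac{2}{3}$)
$46 g{\left(-5 \right)} - 4 = 46 \cdot \frac{2}{3} - 4 = \frac{92}{3} - 4 = \frac{80}{3}$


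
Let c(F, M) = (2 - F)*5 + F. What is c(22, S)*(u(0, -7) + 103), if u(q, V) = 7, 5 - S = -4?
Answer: -8580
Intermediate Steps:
S = 9 (S = 5 - 1*(-4) = 5 + 4 = 9)
c(F, M) = 10 - 4*F (c(F, M) = (10 - 5*F) + F = 10 - 4*F)
c(22, S)*(u(0, -7) + 103) = (10 - 4*22)*(7 + 103) = (10 - 88)*110 = -78*110 = -8580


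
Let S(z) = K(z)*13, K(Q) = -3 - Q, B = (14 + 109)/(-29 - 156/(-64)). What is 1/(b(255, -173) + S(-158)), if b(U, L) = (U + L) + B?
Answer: 425/889257 ≈ 0.00047793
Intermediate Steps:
B = -1968/425 (B = 123/(-29 - 156*(-1/64)) = 123/(-29 + 39/16) = 123/(-425/16) = 123*(-16/425) = -1968/425 ≈ -4.6306)
b(U, L) = -1968/425 + L + U (b(U, L) = (U + L) - 1968/425 = (L + U) - 1968/425 = -1968/425 + L + U)
S(z) = -39 - 13*z (S(z) = (-3 - z)*13 = -39 - 13*z)
1/(b(255, -173) + S(-158)) = 1/((-1968/425 - 173 + 255) + (-39 - 13*(-158))) = 1/(32882/425 + (-39 + 2054)) = 1/(32882/425 + 2015) = 1/(889257/425) = 425/889257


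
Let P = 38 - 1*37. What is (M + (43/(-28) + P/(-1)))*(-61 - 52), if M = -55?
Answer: 182043/28 ≈ 6501.5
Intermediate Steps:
P = 1 (P = 38 - 37 = 1)
(M + (43/(-28) + P/(-1)))*(-61 - 52) = (-55 + (43/(-28) + 1/(-1)))*(-61 - 52) = (-55 + (43*(-1/28) + 1*(-1)))*(-113) = (-55 + (-43/28 - 1))*(-113) = (-55 - 71/28)*(-113) = -1611/28*(-113) = 182043/28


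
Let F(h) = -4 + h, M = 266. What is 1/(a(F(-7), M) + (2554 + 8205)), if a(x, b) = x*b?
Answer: 1/7833 ≈ 0.00012767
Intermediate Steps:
a(x, b) = b*x
1/(a(F(-7), M) + (2554 + 8205)) = 1/(266*(-4 - 7) + (2554 + 8205)) = 1/(266*(-11) + 10759) = 1/(-2926 + 10759) = 1/7833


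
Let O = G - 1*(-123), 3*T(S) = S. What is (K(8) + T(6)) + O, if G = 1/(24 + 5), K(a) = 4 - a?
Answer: 3510/29 ≈ 121.03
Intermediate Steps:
T(S) = S/3
G = 1/29 ≈ 0.034483
O = 3568/29 (O = 1/29 - 1*(-123) = 1/29 + 123 = 3568/29 ≈ 123.03)
(K(8) + T(6)) + O = ((4 - 1*8) + (1/3)*6) + 3568/29 = ((4 - 8) + 2) + 3568/29 = (-4 + 2) + 3568/29 = -2 + 3568/29 = 3510/29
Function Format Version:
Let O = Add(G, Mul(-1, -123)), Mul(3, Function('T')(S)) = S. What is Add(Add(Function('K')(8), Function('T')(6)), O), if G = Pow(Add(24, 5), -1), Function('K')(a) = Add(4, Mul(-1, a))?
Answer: Rational(3510, 29) ≈ 121.03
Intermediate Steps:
Function('T')(S) = Mul(Rational(1, 3), S)
G = Rational(1, 29) (G = Pow(29, -1) = Rational(1, 29) ≈ 0.034483)
O = Rational(3568, 29) (O = Add(Rational(1, 29), Mul(-1, -123)) = Add(Rational(1, 29), 123) = Rational(3568, 29) ≈ 123.03)
Add(Add(Function('K')(8), Function('T')(6)), O) = Add(Add(Add(4, Mul(-1, 8)), Mul(Rational(1, 3), 6)), Rational(3568, 29)) = Add(Add(Add(4, -8), 2), Rational(3568, 29)) = Add(Add(-4, 2), Rational(3568, 29)) = Add(-2, Rational(3568, 29)) = Rational(3510, 29)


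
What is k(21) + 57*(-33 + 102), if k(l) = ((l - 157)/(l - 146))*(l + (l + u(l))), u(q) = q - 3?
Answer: 99957/25 ≈ 3998.3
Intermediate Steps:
u(q) = -3 + q
k(l) = (-157 + l)*(-3 + 3*l)/(-146 + l) (k(l) = ((l - 157)/(l - 146))*(l + (l + (-3 + l))) = ((-157 + l)/(-146 + l))*(l + (-3 + 2*l)) = ((-157 + l)/(-146 + l))*(-3 + 3*l) = (-157 + l)*(-3 + 3*l)/(-146 + l))
k(21) + 57*(-33 + 102) = 3*(157 + 21² - 158*21)/(-146 + 21) + 57*(-33 + 102) = 3*(157 + 441 - 3318)/(-125) + 57*69 = 3*(-1/125)*(-2720) + 3933 = 1632/25 + 3933 = 99957/25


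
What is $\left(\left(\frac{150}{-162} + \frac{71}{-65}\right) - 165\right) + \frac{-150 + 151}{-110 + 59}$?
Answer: $- \frac{4983574}{29835} \approx -167.04$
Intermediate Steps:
$\left(\left(\frac{150}{-162} + \frac{71}{-65}\right) - 165\right) + \frac{-150 + 151}{-110 + 59} = \left(\left(150 \left(- \frac{1}{162}\right) + 71 \left(- \frac{1}{65}\right)\right) - 165\right) + 1 \frac{1}{-51} = \left(\left(- \frac{25}{27} - \frac{71}{65}\right) - 165\right) + 1 \left(- \frac{1}{51}\right) = \left(- \frac{3542}{1755} - 165\right) - \frac{1}{51} = - \frac{293117}{1755} - \frac{1}{51} = - \frac{4983574}{29835}$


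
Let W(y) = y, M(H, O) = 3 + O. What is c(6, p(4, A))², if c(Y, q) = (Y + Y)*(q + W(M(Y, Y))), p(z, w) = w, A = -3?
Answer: 5184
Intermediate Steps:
c(Y, q) = 2*Y*(3 + Y + q) (c(Y, q) = (Y + Y)*(q + (3 + Y)) = (2*Y)*(3 + Y + q) = 2*Y*(3 + Y + q))
c(6, p(4, A))² = (2*6*(3 + 6 - 3))² = (2*6*6)² = 72² = 5184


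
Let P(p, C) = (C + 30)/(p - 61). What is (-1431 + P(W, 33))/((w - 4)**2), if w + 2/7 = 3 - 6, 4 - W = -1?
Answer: -62377/2312 ≈ -26.980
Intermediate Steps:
W = 5 (W = 4 - 1*(-1) = 4 + 1 = 5)
P(p, C) = (30 + C)/(-61 + p)
w = -23/7 (w = -2/7 + (3 - 6) = -2/7 - 3 = -23/7 ≈ -3.2857)
(-1431 + P(W, 33))/((w - 4)**2) = (-1431 + (30 + 33)/(-61 + 5))/((-23/7 - 4)**2) = (-1431 + 63/(-56))/((-51/7)**2) = (-1431 - 1/56*63)/(2601/49) = (-1431 - 9/8)*(49/2601) = -11457/8*49/2601 = -62377/2312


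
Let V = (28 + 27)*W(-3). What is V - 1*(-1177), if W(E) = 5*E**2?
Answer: 3652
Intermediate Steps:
V = 2475 (V = (28 + 27)*(5*(-3)**2) = 55*(5*9) = 55*45 = 2475)
V - 1*(-1177) = 2475 - 1*(-1177) = 2475 + 1177 = 3652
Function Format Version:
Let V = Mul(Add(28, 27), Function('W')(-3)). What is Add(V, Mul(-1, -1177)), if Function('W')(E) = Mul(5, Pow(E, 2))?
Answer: 3652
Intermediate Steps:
V = 2475 (V = Mul(Add(28, 27), Mul(5, Pow(-3, 2))) = Mul(55, Mul(5, 9)) = Mul(55, 45) = 2475)
Add(V, Mul(-1, -1177)) = Add(2475, Mul(-1, -1177)) = Add(2475, 1177) = 3652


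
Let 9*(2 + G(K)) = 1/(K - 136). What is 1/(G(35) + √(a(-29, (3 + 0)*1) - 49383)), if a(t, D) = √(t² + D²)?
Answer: 1/(-1819/909 + I*√(49383 - 5*√34)) ≈ -4.054e-5 - 0.0045009*I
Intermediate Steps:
G(K) = -2 + 1/(9*(-136 + K)) (G(K) = -2 + 1/(9*(K - 136)) = -2 + 1/(9*(-136 + K)))
a(t, D) = √(D² + t²)
1/(G(35) + √(a(-29, (3 + 0)*1) - 49383)) = 1/((2449 - 18*35)/(9*(-136 + 35)) + √(√(((3 + 0)*1)² + (-29)²) - 49383)) = 1/((⅑)*(2449 - 630)/(-101) + √(√((3*1)² + 841) - 49383)) = 1/((⅑)*(-1/101)*1819 + √(√(3² + 841) - 49383)) = 1/(-1819/909 + √(√(9 + 841) - 49383)) = 1/(-1819/909 + √(√850 - 49383)) = 1/(-1819/909 + √(5*√34 - 49383)) = 1/(-1819/909 + √(-49383 + 5*√34))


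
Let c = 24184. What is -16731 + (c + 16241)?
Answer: 23694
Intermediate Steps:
-16731 + (c + 16241) = -16731 + (24184 + 16241) = -16731 + 40425 = 23694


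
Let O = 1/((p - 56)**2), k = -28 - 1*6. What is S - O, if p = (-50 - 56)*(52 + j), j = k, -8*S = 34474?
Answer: -16622052789/3857296 ≈ -4309.3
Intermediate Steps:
k = -34 (k = -28 - 6 = -34)
S = -17237/4 (S = -1/8*34474 = -17237/4 ≈ -4309.3)
j = -34
p = -1908 (p = (-50 - 56)*(52 - 34) = -106*18 = -1908)
O = 1/3857296 (O = 1/((-1908 - 56)**2) = 1/((-1964)**2) = 1/3857296 ≈ 2.5925e-7)
S - O = -17237/4 - 1*1/3857296 = -17237/4 - 1/3857296 = -16622052789/3857296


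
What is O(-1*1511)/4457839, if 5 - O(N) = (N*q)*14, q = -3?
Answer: -63457/4457839 ≈ -0.014235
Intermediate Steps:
O(N) = 5 + 42*N (O(N) = 5 - N*(-3)*14 = 5 - (-3*N)*14 = 5 - (-42)*N = 5 + 42*N)
O(-1*1511)/4457839 = (5 + 42*(-1*1511))/4457839 = (5 + 42*(-1511))*(1/4457839) = (5 - 63462)*(1/4457839) = -63457*1/4457839 = -63457/4457839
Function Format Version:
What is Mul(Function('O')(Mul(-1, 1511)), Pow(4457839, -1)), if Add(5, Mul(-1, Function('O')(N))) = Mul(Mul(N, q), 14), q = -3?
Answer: Rational(-63457, 4457839) ≈ -0.014235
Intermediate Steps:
Function('O')(N) = Add(5, Mul(42, N)) (Function('O')(N) = Add(5, Mul(-1, Mul(Mul(N, -3), 14))) = Add(5, Mul(-1, Mul(Mul(-3, N), 14))) = Add(5, Mul(-1, Mul(-42, N))) = Add(5, Mul(42, N)))
Mul(Function('O')(Mul(-1, 1511)), Pow(4457839, -1)) = Mul(Add(5, Mul(42, Mul(-1, 1511))), Pow(4457839, -1)) = Mul(Add(5, Mul(42, -1511)), Rational(1, 4457839)) = Mul(Add(5, -63462), Rational(1, 4457839)) = Mul(-63457, Rational(1, 4457839)) = Rational(-63457, 4457839)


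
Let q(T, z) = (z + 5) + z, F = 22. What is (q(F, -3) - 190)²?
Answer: 36481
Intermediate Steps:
q(T, z) = 5 + 2*z (q(T, z) = (5 + z) + z = 5 + 2*z)
(q(F, -3) - 190)² = ((5 + 2*(-3)) - 190)² = ((5 - 6) - 190)² = (-1 - 190)² = (-191)² = 36481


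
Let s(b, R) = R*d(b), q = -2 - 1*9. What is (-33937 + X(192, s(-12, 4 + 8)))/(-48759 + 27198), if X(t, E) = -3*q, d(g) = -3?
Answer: 33904/21561 ≈ 1.5725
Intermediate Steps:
q = -11 (q = -2 - 9 = -11)
s(b, R) = -3*R (s(b, R) = R*(-3) = -3*R)
X(t, E) = 33 (X(t, E) = -3*(-11) = 33)
(-33937 + X(192, s(-12, 4 + 8)))/(-48759 + 27198) = (-33937 + 33)/(-48759 + 27198) = -33904/(-21561) = -33904*(-1/21561) = 33904/21561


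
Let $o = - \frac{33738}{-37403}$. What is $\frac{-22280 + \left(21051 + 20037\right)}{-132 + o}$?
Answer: $- \frac{351737812}{2451729} \approx -143.47$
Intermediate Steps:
$o = \frac{33738}{37403}$ ($o = \left(-33738\right) \left(- \frac{1}{37403}\right) = \frac{33738}{37403} \approx 0.90201$)
$\frac{-22280 + \left(21051 + 20037\right)}{-132 + o} = \frac{-22280 + \left(21051 + 20037\right)}{-132 + \frac{33738}{37403}} = \frac{-22280 + 41088}{- \frac{4903458}{37403}} = 18808 \left(- \frac{37403}{4903458}\right) = - \frac{351737812}{2451729}$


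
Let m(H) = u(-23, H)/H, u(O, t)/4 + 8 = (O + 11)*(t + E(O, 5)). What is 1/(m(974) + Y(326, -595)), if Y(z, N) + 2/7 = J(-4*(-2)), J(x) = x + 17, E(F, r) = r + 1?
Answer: -3409/80501 ≈ -0.042347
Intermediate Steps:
E(F, r) = 1 + r
J(x) = 17 + x
Y(z, N) = 173/7 (Y(z, N) = -2/7 + (17 - 4*(-2)) = -2/7 + (17 + 8) = -2/7 + 25 = 173/7)
u(O, t) = -32 + 4*(6 + t)*(11 + O) (u(O, t) = -32 + 4*((O + 11)*(t + (1 + 5))) = -32 + 4*((11 + O)*(t + 6)) = -32 + 4*((11 + O)*(6 + t)) = -32 + 4*((6 + t)*(11 + O)) = -32 + 4*(6 + t)*(11 + O))
m(H) = (-320 - 48*H)/H (m(H) = (232 + 24*(-23) + 44*H + 4*(-23)*H)/H = (232 - 552 + 44*H - 92*H)/H = (-320 - 48*H)/H)
1/(m(974) + Y(326, -595)) = 1/((-48 - 320/974) + 173/7) = 1/((-48 - 320*1/974) + 173/7) = 1/((-48 - 160/487) + 173/7) = 1/(-23536/487 + 173/7) = 1/(-80501/3409) = -3409/80501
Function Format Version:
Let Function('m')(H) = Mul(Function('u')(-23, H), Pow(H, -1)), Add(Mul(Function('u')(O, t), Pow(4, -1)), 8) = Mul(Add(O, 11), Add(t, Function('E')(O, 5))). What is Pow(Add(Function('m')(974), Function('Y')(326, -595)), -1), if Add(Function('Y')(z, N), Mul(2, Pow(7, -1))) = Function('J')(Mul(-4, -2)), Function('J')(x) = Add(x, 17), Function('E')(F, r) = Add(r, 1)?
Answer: Rational(-3409, 80501) ≈ -0.042347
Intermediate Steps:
Function('E')(F, r) = Add(1, r)
Function('J')(x) = Add(17, x)
Function('Y')(z, N) = Rational(173, 7) (Function('Y')(z, N) = Add(Rational(-2, 7), Add(17, Mul(-4, -2))) = Add(Rational(-2, 7), Add(17, 8)) = Add(Rational(-2, 7), 25) = Rational(173, 7))
Function('u')(O, t) = Add(-32, Mul(4, Add(6, t), Add(11, O))) (Function('u')(O, t) = Add(-32, Mul(4, Mul(Add(O, 11), Add(t, Add(1, 5))))) = Add(-32, Mul(4, Mul(Add(11, O), Add(t, 6)))) = Add(-32, Mul(4, Mul(Add(11, O), Add(6, t)))) = Add(-32, Mul(4, Mul(Add(6, t), Add(11, O)))) = Add(-32, Mul(4, Add(6, t), Add(11, O))))
Function('m')(H) = Mul(Pow(H, -1), Add(-320, Mul(-48, H))) (Function('m')(H) = Mul(Add(232, Mul(24, -23), Mul(44, H), Mul(4, -23, H)), Pow(H, -1)) = Mul(Add(232, -552, Mul(44, H), Mul(-92, H)), Pow(H, -1)) = Mul(Add(-320, Mul(-48, H)), Pow(H, -1)) = Mul(Pow(H, -1), Add(-320, Mul(-48, H))))
Pow(Add(Function('m')(974), Function('Y')(326, -595)), -1) = Pow(Add(Add(-48, Mul(-320, Pow(974, -1))), Rational(173, 7)), -1) = Pow(Add(Add(-48, Mul(-320, Rational(1, 974))), Rational(173, 7)), -1) = Pow(Add(Add(-48, Rational(-160, 487)), Rational(173, 7)), -1) = Pow(Add(Rational(-23536, 487), Rational(173, 7)), -1) = Pow(Rational(-80501, 3409), -1) = Rational(-3409, 80501)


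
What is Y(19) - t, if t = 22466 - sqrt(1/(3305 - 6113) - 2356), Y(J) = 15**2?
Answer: -22241 + I*sqrt(516020622)/468 ≈ -22241.0 + 48.539*I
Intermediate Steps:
Y(J) = 225
t = 22466 - I*sqrt(516020622)/468 (t = 22466 - sqrt(1/(-2808) - 2356) = 22466 - sqrt(-1/2808 - 2356) = 22466 - sqrt(-6615649/2808) = 22466 - I*sqrt(516020622)/468 ≈ 22466.0 - 48.539*I)
Y(19) - t = 225 - (22466 - I*sqrt(516020622)/468) = 225 + (-22466 + I*sqrt(516020622)/468) = -22241 + I*sqrt(516020622)/468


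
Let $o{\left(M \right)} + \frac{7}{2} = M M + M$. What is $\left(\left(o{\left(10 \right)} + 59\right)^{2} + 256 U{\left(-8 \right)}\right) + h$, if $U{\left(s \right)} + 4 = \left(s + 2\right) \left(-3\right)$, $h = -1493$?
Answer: $\frac{117925}{4} \approx 29481.0$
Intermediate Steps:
$o{\left(M \right)} = - \frac{7}{2} + M + M^{2}$ ($o{\left(M \right)} = - \frac{7}{2} + \left(M M + M\right) = - \frac{7}{2} + \left(M^{2} + M\right) = - \frac{7}{2} + \left(M + M^{2}\right) = - \frac{7}{2} + M + M^{2}$)
$U{\left(s \right)} = -10 - 3 s$ ($U{\left(s \right)} = -4 + \left(s + 2\right) \left(-3\right) = -4 + \left(2 + s\right) \left(-3\right) = -4 - \left(6 + 3 s\right) = -10 - 3 s$)
$\left(\left(o{\left(10 \right)} + 59\right)^{2} + 256 U{\left(-8 \right)}\right) + h = \left(\left(\left(- \frac{7}{2} + 10 + 10^{2}\right) + 59\right)^{2} + 256 \left(-10 - -24\right)\right) - 1493 = \left(\left(\left(- \frac{7}{2} + 10 + 100\right) + 59\right)^{2} + 256 \left(-10 + 24\right)\right) - 1493 = \left(\left(\frac{213}{2} + 59\right)^{2} + 256 \cdot 14\right) - 1493 = \left(\left(\frac{331}{2}\right)^{2} + 3584\right) - 1493 = \left(\frac{109561}{4} + 3584\right) - 1493 = \frac{123897}{4} - 1493 = \frac{117925}{4}$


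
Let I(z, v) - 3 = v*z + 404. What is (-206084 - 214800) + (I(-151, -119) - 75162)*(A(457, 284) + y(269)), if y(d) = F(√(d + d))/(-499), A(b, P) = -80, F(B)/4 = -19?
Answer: 2052560268/499 ≈ 4.1133e+6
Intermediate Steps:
F(B) = -76 (F(B) = 4*(-19) = -76)
y(d) = 76/499 (y(d) = -76/(-499) = -76*(-1/499) = 76/499)
I(z, v) = 407 + v*z (I(z, v) = 3 + (v*z + 404) = 3 + (404 + v*z) = 407 + v*z)
(-206084 - 214800) + (I(-151, -119) - 75162)*(A(457, 284) + y(269)) = (-206084 - 214800) + ((407 - 119*(-151)) - 75162)*(-80 + 76/499) = -420884 + ((407 + 17969) - 75162)*(-39844/499) = -420884 + (18376 - 75162)*(-39844/499) = -420884 - 56786*(-39844/499) = -420884 + 2262581384/499 = 2052560268/499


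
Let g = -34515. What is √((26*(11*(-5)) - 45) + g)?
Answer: I*√35990 ≈ 189.71*I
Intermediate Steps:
√((26*(11*(-5)) - 45) + g) = √((26*(11*(-5)) - 45) - 34515) = √((26*(-55) - 45) - 34515) = √((-1430 - 45) - 34515) = √(-1475 - 34515) = √(-35990) = I*√35990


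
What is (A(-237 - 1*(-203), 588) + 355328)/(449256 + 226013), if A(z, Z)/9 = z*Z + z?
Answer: 175094/675269 ≈ 0.25929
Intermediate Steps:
A(z, Z) = 9*z + 9*Z*z (A(z, Z) = 9*(z*Z + z) = 9*(Z*z + z) = 9*(z + Z*z) = 9*z + 9*Z*z)
(A(-237 - 1*(-203), 588) + 355328)/(449256 + 226013) = (9*(-237 - 1*(-203))*(1 + 588) + 355328)/(449256 + 226013) = (9*(-237 + 203)*589 + 355328)/675269 = (9*(-34)*589 + 355328)*(1/675269) = (-180234 + 355328)*(1/675269) = 175094*(1/675269) = 175094/675269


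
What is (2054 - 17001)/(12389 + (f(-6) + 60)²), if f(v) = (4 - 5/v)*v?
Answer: -14947/13350 ≈ -1.1196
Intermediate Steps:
f(v) = v*(4 - 5/v)
(2054 - 17001)/(12389 + (f(-6) + 60)²) = (2054 - 17001)/(12389 + ((-5 + 4*(-6)) + 60)²) = -14947/(12389 + ((-5 - 24) + 60)²) = -14947/(12389 + (-29 + 60)²) = -14947/(12389 + 31²) = -14947/(12389 + 961) = -14947/13350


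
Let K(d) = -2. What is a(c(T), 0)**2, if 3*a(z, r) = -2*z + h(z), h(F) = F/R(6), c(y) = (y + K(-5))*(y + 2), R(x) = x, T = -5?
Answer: 5929/36 ≈ 164.69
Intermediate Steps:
c(y) = (-2 + y)*(2 + y) (c(y) = (y - 2)*(y + 2) = (-2 + y)*(2 + y))
h(F) = F/6
a(z, r) = -11*z/18 (a(z, r) = (-2*z + z/6)/3 = (-11*z/6)/3 = -11*z/18)
a(c(T), 0)**2 = (-11*(-4 + (-5)**2)/18)**2 = (-11*(-4 + 25)/18)**2 = (-11/18*21)**2 = (-77/6)**2 = 5929/36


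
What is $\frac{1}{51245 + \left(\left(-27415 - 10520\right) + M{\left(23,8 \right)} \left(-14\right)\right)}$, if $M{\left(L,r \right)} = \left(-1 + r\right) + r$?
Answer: $\frac{1}{13100} \approx 7.6336 \cdot 10^{-5}$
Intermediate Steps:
$M{\left(L,r \right)} = -1 + 2 r$
$\frac{1}{51245 + \left(\left(-27415 - 10520\right) + M{\left(23,8 \right)} \left(-14\right)\right)} = \frac{1}{51245 + \left(\left(-27415 - 10520\right) + \left(-1 + 2 \cdot 8\right) \left(-14\right)\right)} = \frac{1}{51245 - \left(37935 - \left(-1 + 16\right) \left(-14\right)\right)} = \frac{1}{51245 + \left(-37935 + 15 \left(-14\right)\right)} = \frac{1}{51245 - 38145} = \frac{1}{13100}$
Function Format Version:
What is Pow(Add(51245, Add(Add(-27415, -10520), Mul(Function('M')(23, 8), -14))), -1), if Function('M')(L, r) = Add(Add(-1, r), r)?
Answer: Rational(1, 13100) ≈ 7.6336e-5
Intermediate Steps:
Function('M')(L, r) = Add(-1, Mul(2, r))
Pow(Add(51245, Add(Add(-27415, -10520), Mul(Function('M')(23, 8), -14))), -1) = Pow(Add(51245, Add(Add(-27415, -10520), Mul(Add(-1, Mul(2, 8)), -14))), -1) = Pow(Add(51245, Add(-37935, Mul(Add(-1, 16), -14))), -1) = Pow(Add(51245, Add(-37935, Mul(15, -14))), -1) = Pow(Add(51245, Add(-37935, -210)), -1) = Pow(Add(51245, -38145), -1) = Pow(13100, -1) = Rational(1, 13100)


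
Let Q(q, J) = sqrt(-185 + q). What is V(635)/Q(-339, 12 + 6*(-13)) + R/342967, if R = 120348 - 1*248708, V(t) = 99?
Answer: -128360/342967 - 99*I*sqrt(131)/262 ≈ -0.37426 - 4.3248*I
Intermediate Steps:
R = -128360 (R = 120348 - 248708 = -128360)
V(635)/Q(-339, 12 + 6*(-13)) + R/342967 = 99/(sqrt(-185 - 339)) - 128360/342967 = 99/(sqrt(-524)) - 128360*1/342967 = 99/((2*I*sqrt(131))) - 128360/342967 = 99*(-I*sqrt(131)/262) - 128360/342967 = -99*I*sqrt(131)/262 - 128360/342967 = -128360/342967 - 99*I*sqrt(131)/262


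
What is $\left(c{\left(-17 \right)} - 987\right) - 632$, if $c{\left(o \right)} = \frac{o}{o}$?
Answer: $-1618$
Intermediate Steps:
$c{\left(o \right)} = 1$
$\left(c{\left(-17 \right)} - 987\right) - 632 = \left(1 - 987\right) - 632 = -986 - 632 = -1618$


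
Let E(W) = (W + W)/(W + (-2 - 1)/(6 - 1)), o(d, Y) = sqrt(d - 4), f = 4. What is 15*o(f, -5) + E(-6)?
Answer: 20/11 ≈ 1.8182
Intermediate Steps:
o(d, Y) = sqrt(-4 + d)
E(W) = 2*W/(-3/5 + W) (E(W) = (2*W)/(W - 3/5) = (2*W)/(-3/5 + W) = 2*W/(-3/5 + W))
15*o(f, -5) + E(-6) = 15*sqrt(-4 + 4) + 10*(-6)/(-3 + 5*(-6)) = 15*sqrt(0) + 10*(-6)/(-3 - 30) = 15*0 + 10*(-6)/(-33) = 0 + 10*(-6)*(-1/33) = 0 + 20/11 = 20/11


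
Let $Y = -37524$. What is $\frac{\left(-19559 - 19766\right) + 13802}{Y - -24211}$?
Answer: $\frac{25523}{13313} \approx 1.9171$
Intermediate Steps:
$\frac{\left(-19559 - 19766\right) + 13802}{Y - -24211} = \frac{\left(-19559 - 19766\right) + 13802}{-37524 - -24211} = \frac{-39325 + 13802}{-37524 + 24211} = - \frac{25523}{-13313} = \left(-25523\right) \left(- \frac{1}{13313}\right) = \frac{25523}{13313}$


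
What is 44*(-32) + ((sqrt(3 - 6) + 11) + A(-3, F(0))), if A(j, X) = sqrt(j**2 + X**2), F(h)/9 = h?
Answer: -1394 + I*sqrt(3) ≈ -1394.0 + 1.732*I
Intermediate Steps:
F(h) = 9*h
A(j, X) = sqrt(X**2 + j**2)
44*(-32) + ((sqrt(3 - 6) + 11) + A(-3, F(0))) = 44*(-32) + ((sqrt(3 - 6) + 11) + sqrt((9*0)**2 + (-3)**2)) = -1408 + ((sqrt(-3) + 11) + sqrt(0**2 + 9)) = -1408 + ((I*sqrt(3) + 11) + sqrt(0 + 9)) = -1408 + ((11 + I*sqrt(3)) + sqrt(9)) = -1408 + ((11 + I*sqrt(3)) + 3) = -1408 + (14 + I*sqrt(3)) = -1394 + I*sqrt(3)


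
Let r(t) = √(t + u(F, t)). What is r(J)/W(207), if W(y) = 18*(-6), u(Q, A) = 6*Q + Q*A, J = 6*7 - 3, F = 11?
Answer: -√534/108 ≈ -0.21397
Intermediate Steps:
J = 39 (J = 42 - 3 = 39)
u(Q, A) = 6*Q + A*Q
W(y) = -108
r(t) = √(66 + 12*t) (r(t) = √(t + 11*(6 + t)) = √(t + (66 + 11*t)) = √(66 + 12*t))
r(J)/W(207) = √(66 + 12*39)/(-108) = √(66 + 468)*(-1/108) = √534*(-1/108) = -√534/108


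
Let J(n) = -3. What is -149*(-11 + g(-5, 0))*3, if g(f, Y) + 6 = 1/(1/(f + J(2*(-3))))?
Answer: 11175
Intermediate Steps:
g(f, Y) = -9 + f (g(f, Y) = -6 + 1/(1/(f - 3)) = -6 + 1/(1/(-3 + f)) = -6 + (-3 + f) = -9 + f)
-149*(-11 + g(-5, 0))*3 = -149*(-11 + (-9 - 5))*3 = -149*(-11 - 14)*3 = -(-3725)*3 = -149*(-75) = 11175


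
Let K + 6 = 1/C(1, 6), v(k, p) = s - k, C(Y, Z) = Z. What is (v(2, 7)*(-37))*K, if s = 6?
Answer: 2590/3 ≈ 863.33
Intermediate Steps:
v(k, p) = 6 - k
K = -35/6 (K = -6 + 1/6 = -6 + ⅙ = -35/6 ≈ -5.8333)
(v(2, 7)*(-37))*K = ((6 - 1*2)*(-37))*(-35/6) = ((6 - 2)*(-37))*(-35/6) = (4*(-37))*(-35/6) = -148*(-35/6) = 2590/3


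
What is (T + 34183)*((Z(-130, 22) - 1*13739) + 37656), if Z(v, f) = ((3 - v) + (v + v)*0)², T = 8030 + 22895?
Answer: 2708883448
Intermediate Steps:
T = 30925
Z(v, f) = (3 - v)² (Z(v, f) = ((3 - v) + (2*v)*0)² = ((3 - v) + 0)² = (3 - v)²)
(T + 34183)*((Z(-130, 22) - 1*13739) + 37656) = (30925 + 34183)*(((-3 - 130)² - 1*13739) + 37656) = 65108*(((-133)² - 13739) + 37656) = 65108*((17689 - 13739) + 37656) = 65108*(3950 + 37656) = 65108*41606 = 2708883448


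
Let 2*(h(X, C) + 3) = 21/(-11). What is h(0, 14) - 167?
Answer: -3761/22 ≈ -170.95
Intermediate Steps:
h(X, C) = -87/22 (h(X, C) = -3 + (21/(-11))/2 = -3 + (21*(-1/11))/2 = -3 + (½)*(-21/11) = -3 - 21/22 = -87/22)
h(0, 14) - 167 = -87/22 - 167 = -3761/22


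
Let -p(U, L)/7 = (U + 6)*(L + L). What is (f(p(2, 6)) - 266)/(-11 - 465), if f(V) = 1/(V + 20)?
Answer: 173433/310352 ≈ 0.55883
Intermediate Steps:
p(U, L) = -14*L*(6 + U) (p(U, L) = -7*(U + 6)*(L + L) = -7*(6 + U)*2*L = -14*L*(6 + U))
f(V) = 1/(20 + V)
(f(p(2, 6)) - 266)/(-11 - 465) = (1/(20 - 14*6*(6 + 2)) - 266)/(-11 - 465) = (1/(20 - 14*6*8) - 266)/(-476) = (1/(20 - 672) - 266)*(-1/476) = (1/(-652) - 266)*(-1/476) = (-1/652 - 266)*(-1/476) = -173433/652*(-1/476) = 173433/310352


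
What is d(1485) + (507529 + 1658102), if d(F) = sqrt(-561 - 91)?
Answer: 2165631 + 2*I*sqrt(163) ≈ 2.1656e+6 + 25.534*I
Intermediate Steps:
d(F) = 2*I*sqrt(163) (d(F) = sqrt(-652) = 2*I*sqrt(163))
d(1485) + (507529 + 1658102) = 2*I*sqrt(163) + (507529 + 1658102) = 2*I*sqrt(163) + 2165631 = 2165631 + 2*I*sqrt(163)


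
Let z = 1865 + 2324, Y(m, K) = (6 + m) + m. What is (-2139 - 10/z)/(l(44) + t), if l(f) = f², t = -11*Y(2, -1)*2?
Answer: -814571/653484 ≈ -1.2465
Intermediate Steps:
Y(m, K) = 6 + 2*m
t = -220 (t = -11*(6 + 2*2)*2 = -11*(6 + 4)*2 = -11*10*2 = -110*2 = -220)
z = 4189
(-2139 - 10/z)/(l(44) + t) = (-2139 - 10/4189)/(44² - 220) = (-2139 - 10*1/4189)/(1936 - 220) = (-2139 - 10/4189)/1716 = -8960281/4189*1/1716 = -814571/653484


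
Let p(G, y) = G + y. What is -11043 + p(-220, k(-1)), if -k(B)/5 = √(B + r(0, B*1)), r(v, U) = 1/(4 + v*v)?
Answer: -11263 - 5*I*√3/2 ≈ -11263.0 - 4.3301*I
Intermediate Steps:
r(v, U) = 1/(4 + v²)
k(B) = -5*√(¼ + B) (k(B) = -5*√(B + 1/(4 + 0²)) = -5*√(B + 1/(4 + 0)) = -5*√(B + 1/4) = -5*√(B + ¼) = -5*√(¼ + B))
-11043 + p(-220, k(-1)) = -11043 + (-220 - 5*√(1 + 4*(-1))/2) = -11043 + (-220 - 5*√(1 - 4)/2) = -11043 + (-220 - 5*I*√3/2) = -11263 - 5*I*√3/2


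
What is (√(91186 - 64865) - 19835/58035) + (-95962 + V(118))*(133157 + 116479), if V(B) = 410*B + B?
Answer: -137528129072095/11607 + √26321 ≈ -1.1849e+10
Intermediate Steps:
V(B) = 411*B
(√(91186 - 64865) - 19835/58035) + (-95962 + V(118))*(133157 + 116479) = (√(91186 - 64865) - 19835/58035) + (-95962 + 411*118)*(133157 + 116479) = (√26321 - 19835*1/58035) + (-95962 + 48498)*249636 = (√26321 - 3967/11607) - 47464*249636 = (-3967/11607 + √26321) - 11848723104 = -137528129072095/11607 + √26321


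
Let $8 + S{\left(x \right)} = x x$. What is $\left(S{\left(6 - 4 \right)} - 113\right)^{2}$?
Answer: $13689$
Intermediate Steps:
$S{\left(x \right)} = -8 + x^{2}$ ($S{\left(x \right)} = -8 + x x = -8 + x^{2}$)
$\left(S{\left(6 - 4 \right)} - 113\right)^{2} = \left(\left(-8 + \left(6 - 4\right)^{2}\right) - 113\right)^{2} = \left(\left(-8 + 2^{2}\right) - 113\right)^{2} = \left(\left(-8 + 4\right) - 113\right)^{2} = \left(-4 - 113\right)^{2} = \left(-117\right)^{2} = 13689$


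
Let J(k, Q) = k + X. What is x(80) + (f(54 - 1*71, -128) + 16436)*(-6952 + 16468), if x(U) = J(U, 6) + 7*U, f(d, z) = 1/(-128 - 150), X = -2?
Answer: 21740375588/139 ≈ 1.5641e+8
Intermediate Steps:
J(k, Q) = -2 + k (J(k, Q) = k - 2 = -2 + k)
f(d, z) = -1/278 (f(d, z) = 1/(-278) = -1/278)
x(U) = -2 + 8*U (x(U) = (-2 + U) + 7*U = -2 + 8*U)
x(80) + (f(54 - 1*71, -128) + 16436)*(-6952 + 16468) = (-2 + 8*80) + (-1/278 + 16436)*(-6952 + 16468) = (-2 + 640) + (4569207/278)*9516 = 638 + 21740286906/139 = 21740375588/139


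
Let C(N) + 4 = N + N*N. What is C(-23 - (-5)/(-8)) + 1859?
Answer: 152929/64 ≈ 2389.5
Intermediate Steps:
C(N) = -4 + N + N² (C(N) = -4 + (N + N*N) = -4 + (N + N²) = -4 + N + N²)
C(-23 - (-5)/(-8)) + 1859 = (-4 + (-23 - (-5)/(-8)) + (-23 - (-5)/(-8))²) + 1859 = (-4 + (-23 - (-5)*(-1)/8) + (-23 - (-5)*(-1)/8)²) + 1859 = (-4 + (-23 - 1*5/8) + (-23 - 1*5/8)²) + 1859 = (-4 + (-23 - 5/8) + (-23 - 5/8)²) + 1859 = (-4 - 189/8 + (-189/8)²) + 1859 = (-4 - 189/8 + 35721/64) + 1859 = 33953/64 + 1859 = 152929/64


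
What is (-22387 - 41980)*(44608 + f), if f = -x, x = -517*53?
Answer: -4635003303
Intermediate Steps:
x = -27401
f = 27401 (f = -1*(-27401) = 27401)
(-22387 - 41980)*(44608 + f) = (-22387 - 41980)*(44608 + 27401) = -64367*72009 = -4635003303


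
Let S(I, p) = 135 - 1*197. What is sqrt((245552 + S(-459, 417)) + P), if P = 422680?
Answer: sqrt(668170) ≈ 817.42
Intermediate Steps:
S(I, p) = -62 (S(I, p) = 135 - 197 = -62)
sqrt((245552 + S(-459, 417)) + P) = sqrt((245552 - 62) + 422680) = sqrt(245490 + 422680) = sqrt(668170)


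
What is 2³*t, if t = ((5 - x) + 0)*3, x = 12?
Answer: -168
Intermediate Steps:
t = -21 (t = ((5 - 1*12) + 0)*3 = ((5 - 12) + 0)*3 = (-7 + 0)*3 = -7*3 = -21)
2³*t = 2³*(-21) = 8*(-21) = -168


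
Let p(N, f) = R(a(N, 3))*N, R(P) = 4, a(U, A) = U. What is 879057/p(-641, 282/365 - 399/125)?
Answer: -879057/2564 ≈ -342.85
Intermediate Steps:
p(N, f) = 4*N
879057/p(-641, 282/365 - 399/125) = 879057/((4*(-641))) = 879057/(-2564) = 879057*(-1/2564) = -879057/2564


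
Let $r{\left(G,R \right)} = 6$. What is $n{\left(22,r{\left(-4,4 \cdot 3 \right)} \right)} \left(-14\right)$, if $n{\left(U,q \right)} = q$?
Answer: $-84$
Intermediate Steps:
$n{\left(22,r{\left(-4,4 \cdot 3 \right)} \right)} \left(-14\right) = 6 \left(-14\right) = -84$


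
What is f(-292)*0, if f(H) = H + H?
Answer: 0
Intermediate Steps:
f(H) = 2*H
f(-292)*0 = (2*(-292))*0 = -584*0 = 0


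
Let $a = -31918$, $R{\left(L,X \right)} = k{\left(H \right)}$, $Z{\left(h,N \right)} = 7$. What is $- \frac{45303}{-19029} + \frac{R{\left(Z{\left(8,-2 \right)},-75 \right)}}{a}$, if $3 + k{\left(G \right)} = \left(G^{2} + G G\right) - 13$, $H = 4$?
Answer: $\frac{240946115}{101227937} \approx 2.3802$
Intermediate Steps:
$k{\left(G \right)} = -16 + 2 G^{2}$ ($k{\left(G \right)} = -3 - \left(13 - G^{2} - G G\right) = -3 + \left(\left(G^{2} + G^{2}\right) - 13\right) = -3 + \left(2 G^{2} - 13\right) = -3 + \left(-13 + 2 G^{2}\right) = -16 + 2 G^{2}$)
$R{\left(L,X \right)} = 16$ ($R{\left(L,X \right)} = -16 + 2 \cdot 4^{2} = -16 + 2 \cdot 16 = -16 + 32 = 16$)
$- \frac{45303}{-19029} + \frac{R{\left(Z{\left(8,-2 \right)},-75 \right)}}{a} = - \frac{45303}{-19029} + \frac{16}{-31918} = \left(-45303\right) \left(- \frac{1}{19029}\right) + 16 \left(- \frac{1}{31918}\right) = \frac{15101}{6343} - \frac{8}{15959} = \frac{240946115}{101227937}$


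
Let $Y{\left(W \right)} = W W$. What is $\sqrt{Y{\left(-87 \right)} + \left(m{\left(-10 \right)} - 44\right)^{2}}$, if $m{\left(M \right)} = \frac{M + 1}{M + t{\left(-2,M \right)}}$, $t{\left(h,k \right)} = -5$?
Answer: $\frac{\sqrt{236314}}{5} \approx 97.224$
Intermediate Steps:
$m{\left(M \right)} = \frac{1 + M}{-5 + M}$ ($m{\left(M \right)} = \frac{M + 1}{M - 5} = \frac{1 + M}{-5 + M}$)
$Y{\left(W \right)} = W^{2}$
$\sqrt{Y{\left(-87 \right)} + \left(m{\left(-10 \right)} - 44\right)^{2}} = \sqrt{\left(-87\right)^{2} + \left(\frac{1 - 10}{-5 - 10} - 44\right)^{2}} = \sqrt{7569 + \left(\frac{1}{-15} \left(-9\right) - 44\right)^{2}} = \sqrt{7569 + \left(\left(- \frac{1}{15}\right) \left(-9\right) - 44\right)^{2}} = \sqrt{7569 + \left(\frac{3}{5} - 44\right)^{2}} = \sqrt{7569 + \left(- \frac{217}{5}\right)^{2}} = \sqrt{7569 + \frac{47089}{25}} = \sqrt{\frac{236314}{25}} = \frac{\sqrt{236314}}{5}$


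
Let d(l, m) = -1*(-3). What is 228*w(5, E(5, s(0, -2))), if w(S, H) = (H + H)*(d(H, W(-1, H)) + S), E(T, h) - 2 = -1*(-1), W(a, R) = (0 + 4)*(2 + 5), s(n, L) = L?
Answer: 10944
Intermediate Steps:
W(a, R) = 28 (W(a, R) = 4*7 = 28)
d(l, m) = 3
E(T, h) = 3 (E(T, h) = 2 - 1*(-1) = 2 + 1 = 3)
w(S, H) = 2*H*(3 + S) (w(S, H) = (H + H)*(3 + S) = (2*H)*(3 + S) = 2*H*(3 + S))
228*w(5, E(5, s(0, -2))) = 228*(2*3*(3 + 5)) = 228*(2*3*8) = 228*48 = 10944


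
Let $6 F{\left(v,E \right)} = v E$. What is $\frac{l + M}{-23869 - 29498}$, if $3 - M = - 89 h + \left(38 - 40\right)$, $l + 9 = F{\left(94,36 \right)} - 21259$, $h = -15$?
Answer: $\frac{22034}{53367} \approx 0.41288$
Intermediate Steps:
$F{\left(v,E \right)} = \frac{E v}{6}$ ($F{\left(v,E \right)} = \frac{v E}{6} = \frac{E v}{6}$)
$l = -20704$ ($l = -9 - \left(21259 - 564\right) = -9 + \left(564 - 21259\right) = -9 - 20695 = -20704$)
$M = -1330$ ($M = 3 - \left(\left(-89\right) \left(-15\right) + \left(38 - 40\right)\right) = 3 - \left(1335 + \left(38 - 40\right)\right) = 3 - \left(1335 - 2\right) = 3 - 1333 = -1330$)
$\frac{l + M}{-23869 - 29498} = \frac{-20704 - 1330}{-23869 - 29498} = - \frac{22034}{-53367} = \left(-22034\right) \left(- \frac{1}{53367}\right) = \frac{22034}{53367}$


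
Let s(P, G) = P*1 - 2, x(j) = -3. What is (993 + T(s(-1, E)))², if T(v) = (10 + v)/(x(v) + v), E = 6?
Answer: 35414401/36 ≈ 9.8373e+5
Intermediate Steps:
s(P, G) = -2 + P (s(P, G) = P - 2 = -2 + P)
T(v) = (10 + v)/(-3 + v)
(993 + T(s(-1, E)))² = (993 + (10 + (-2 - 1))/(-3 + (-2 - 1)))² = (993 + (10 - 3)/(-3 - 3))² = (993 + 7/(-6))² = (993 - ⅙*7)² = (993 - 7/6)² = (5951/6)² = 35414401/36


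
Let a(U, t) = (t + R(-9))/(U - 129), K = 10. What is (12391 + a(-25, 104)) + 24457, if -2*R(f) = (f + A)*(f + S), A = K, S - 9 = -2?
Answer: 810641/22 ≈ 36847.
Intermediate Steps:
S = 7 (S = 9 - 2 = 7)
A = 10
R(f) = -(7 + f)*(10 + f)/2 (R(f) = -(f + 10)*(f + 7)/2 = -(10 + f)*(7 + f)/2 = -(7 + f)*(10 + f)/2)
a(U, t) = (1 + t)/(-129 + U) (a(U, t) = (t + (-35 - 17/2*(-9) - 1/2*(-9)**2))/(U - 129) = (t + (-35 + 153/2 - 1/2*81))/(-129 + U) = (t + (-35 + 153/2 - 81/2))/(-129 + U) = (t + 1)/(-129 + U) = (1 + t)/(-129 + U))
(12391 + a(-25, 104)) + 24457 = (12391 + (1 + 104)/(-129 - 25)) + 24457 = (12391 + 105/(-154)) + 24457 = (12391 - 1/154*105) + 24457 = (12391 - 15/22) + 24457 = 272587/22 + 24457 = 810641/22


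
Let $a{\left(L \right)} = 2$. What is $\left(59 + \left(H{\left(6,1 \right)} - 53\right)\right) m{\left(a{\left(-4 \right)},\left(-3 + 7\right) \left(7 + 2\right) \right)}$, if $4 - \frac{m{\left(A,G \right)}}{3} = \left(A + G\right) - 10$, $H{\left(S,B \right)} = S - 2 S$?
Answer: $0$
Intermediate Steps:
$H{\left(S,B \right)} = - S$
$m{\left(A,G \right)} = 42 - 3 A - 3 G$ ($m{\left(A,G \right)} = 12 - 3 \left(\left(A + G\right) - 10\right) = 12 - 3 \left(-10 + A + G\right) = 12 - \left(-30 + 3 A + 3 G\right) = 42 - 3 A - 3 G$)
$\left(59 + \left(H{\left(6,1 \right)} - 53\right)\right) m{\left(a{\left(-4 \right)},\left(-3 + 7\right) \left(7 + 2\right) \right)} = \left(59 - 59\right) \left(42 - 6 - 3 \left(-3 + 7\right) \left(7 + 2\right)\right) = \left(59 - 59\right) \left(42 - 6 - 3 \cdot 4 \cdot 9\right) = \left(59 - 59\right) \left(42 - 6 - 108\right) = 0 \left(42 - 6 - 108\right) = 0 \left(-72\right) = 0$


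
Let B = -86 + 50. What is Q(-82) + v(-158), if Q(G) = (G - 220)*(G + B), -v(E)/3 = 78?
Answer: 35402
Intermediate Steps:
v(E) = -234 (v(E) = -3*78 = -234)
B = -36
Q(G) = (-220 + G)*(-36 + G) (Q(G) = (G - 220)*(G - 36) = (-220 + G)*(-36 + G))
Q(-82) + v(-158) = (7920 + (-82)² - 256*(-82)) - 234 = (7920 + 6724 + 20992) - 234 = 35636 - 234 = 35402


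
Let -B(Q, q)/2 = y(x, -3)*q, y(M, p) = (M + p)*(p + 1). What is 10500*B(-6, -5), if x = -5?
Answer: 1680000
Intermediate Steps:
y(M, p) = (1 + p)*(M + p) (y(M, p) = (M + p)*(1 + p) = (1 + p)*(M + p))
B(Q, q) = -32*q (B(Q, q) = -2*(-5 - 3 + (-3)**2 - 5*(-3))*q = -2*(-5 - 3 + 9 + 15)*q = -32*q)
10500*B(-6, -5) = 10500*(-32*(-5)) = 10500*160 = 1680000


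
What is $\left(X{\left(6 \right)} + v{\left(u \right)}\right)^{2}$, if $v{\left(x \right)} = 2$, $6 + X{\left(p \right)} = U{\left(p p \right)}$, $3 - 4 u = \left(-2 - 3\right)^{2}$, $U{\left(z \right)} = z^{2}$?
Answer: $1669264$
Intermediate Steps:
$u = - \frac{11}{2}$ ($u = \frac{3}{4} - \frac{\left(-2 - 3\right)^{2}}{4} = \frac{3}{4} - \frac{\left(-5\right)^{2}}{4} = \frac{3}{4} - \frac{25}{4} = - \frac{11}{2} \approx -5.5$)
$X{\left(p \right)} = -6 + p^{4}$ ($X{\left(p \right)} = -6 + \left(p p\right)^{2} = -6 + \left(p^{2}\right)^{2} = -6 + p^{4}$)
$\left(X{\left(6 \right)} + v{\left(u \right)}\right)^{2} = \left(\left(-6 + 6^{4}\right) + 2\right)^{2} = \left(\left(-6 + 1296\right) + 2\right)^{2} = \left(1290 + 2\right)^{2} = 1292^{2} = 1669264$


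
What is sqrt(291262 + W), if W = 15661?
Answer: sqrt(306923) ≈ 554.01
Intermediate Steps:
sqrt(291262 + W) = sqrt(291262 + 15661) = sqrt(306923)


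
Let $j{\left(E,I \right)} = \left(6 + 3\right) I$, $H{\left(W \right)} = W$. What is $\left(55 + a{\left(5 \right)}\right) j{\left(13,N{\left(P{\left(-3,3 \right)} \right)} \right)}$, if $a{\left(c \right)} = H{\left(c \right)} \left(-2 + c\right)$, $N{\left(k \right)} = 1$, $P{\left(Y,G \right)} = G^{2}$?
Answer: $630$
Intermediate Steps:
$j{\left(E,I \right)} = 9 I$
$a{\left(c \right)} = c \left(-2 + c\right)$
$\left(55 + a{\left(5 \right)}\right) j{\left(13,N{\left(P{\left(-3,3 \right)} \right)} \right)} = \left(55 + 5 \left(-2 + 5\right)\right) 9 \cdot 1 = \left(55 + 5 \cdot 3\right) 9 = \left(55 + 15\right) 9 = 70 \cdot 9 = 630$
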